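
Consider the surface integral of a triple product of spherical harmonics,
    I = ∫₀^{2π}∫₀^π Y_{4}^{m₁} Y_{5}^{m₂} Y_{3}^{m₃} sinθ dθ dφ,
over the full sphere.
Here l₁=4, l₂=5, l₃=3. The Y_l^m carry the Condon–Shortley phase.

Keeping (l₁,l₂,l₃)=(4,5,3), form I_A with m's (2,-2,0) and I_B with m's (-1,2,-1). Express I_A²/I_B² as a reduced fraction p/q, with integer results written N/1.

Shared (l₁,l₂,l₃)=(4,5,3): N and (l;000)² cancel in I_A²/I_B².
A: Δ = 6!·2!·4!/13! = 1/180180; Racah Σ t=0..2: t=0:+1/8640 t=1:−1/480 t=2:+1/576 = -1/4320; ⇒ 3j(4 5 3; 2 -2 0)² = 1/2145, sgn +1
B: Δ = 6!·2!·4!/13! = 1/180180; Racah Σ t=3..5: t=3:−1/1728 t=4:+1/288 t=5:−1/960 = 1/540; ⇒ 3j(4 5 3; -1 2 -1)² = 128/6435, sgn +1
I_A²/I_B² = (1/2145)/(128/6435) = 3/128

3/128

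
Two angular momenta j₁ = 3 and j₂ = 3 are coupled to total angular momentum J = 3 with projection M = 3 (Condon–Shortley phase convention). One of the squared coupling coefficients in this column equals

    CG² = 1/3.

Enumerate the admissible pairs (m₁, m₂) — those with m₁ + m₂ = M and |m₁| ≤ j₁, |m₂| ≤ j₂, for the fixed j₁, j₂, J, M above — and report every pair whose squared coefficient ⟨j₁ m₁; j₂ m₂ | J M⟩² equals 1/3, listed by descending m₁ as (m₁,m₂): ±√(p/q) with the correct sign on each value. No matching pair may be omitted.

(2,1): −√(1/3); (1,2): +√(1/3)

Admissible pairs with m₁+m₂ = M = 3: (0,3), (1,2), (2,1), (3,0)
  (m₁,m₂)=(3,0): CG² = 1/6, CG = +√(1/6)
  (m₁,m₂)=(2,1): CG² = 1/3, CG = −√(1/3)   ← matches the target
  (m₁,m₂)=(1,2): CG² = 1/3, CG = +√(1/3)   ← matches the target
  (m₁,m₂)=(0,3): CG² = 1/6, CG = −√(1/6)
Pairs with CG² = 1/3: (2,1): −√(1/3); (1,2): +√(1/3)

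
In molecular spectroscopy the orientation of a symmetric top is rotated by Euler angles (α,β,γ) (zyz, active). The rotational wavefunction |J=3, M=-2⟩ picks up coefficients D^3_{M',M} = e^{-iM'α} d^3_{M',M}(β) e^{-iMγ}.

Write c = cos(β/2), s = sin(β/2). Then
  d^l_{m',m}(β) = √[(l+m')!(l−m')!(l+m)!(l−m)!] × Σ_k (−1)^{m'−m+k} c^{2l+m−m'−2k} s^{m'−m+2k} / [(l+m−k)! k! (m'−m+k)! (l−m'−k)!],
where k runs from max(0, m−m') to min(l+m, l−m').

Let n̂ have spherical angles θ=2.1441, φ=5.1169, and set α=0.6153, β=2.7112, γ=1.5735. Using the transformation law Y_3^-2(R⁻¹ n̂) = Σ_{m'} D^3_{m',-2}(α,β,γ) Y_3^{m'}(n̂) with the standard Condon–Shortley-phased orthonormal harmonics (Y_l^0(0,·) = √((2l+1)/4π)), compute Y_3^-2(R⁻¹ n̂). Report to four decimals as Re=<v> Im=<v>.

Re=0.2270 Im=-0.2708

Need the full column D^3_{m',-2} for m'=−3..3 at α=0.6153, β=2.7112, γ=1.5735.
cos(β/2)=0.213539, sin(β/2)=0.976934
d^3_{-3,-2}: single k=1 term ⇒ +0.001063;  D = +0.000294-0.001021i
d^3_{-2,-2}: k∈[0..1] ⇒ +0.000095 -0.009922 = -0.009827;  D = +0.003229+0.009282i
d^3_{-1,-2}: k∈[0..1] ⇒ -0.001372 +0.057419 = +0.056048;  D = -0.045593-0.032598i
d^3_{0,-2}: k∈[0..1] ⇒ +0.010869 -0.227498 = -0.216629;  D = +0.216626+0.001171i
d^3_{1,-2}: k∈[0..1] ⇒ -0.057419 +0.600904 = +0.543484;  D = -0.445499+0.311297i
d^3_{2,-2}: k∈[0..1] ⇒ +0.207676 -0.869346 = -0.661670;  D = +0.224150-0.622546i
d^3_{3,-2}: single k=0 term ⇒ -0.465458;  D = -0.124016-0.448633i
Y_3^{m'}(θ=2.1441,φ=5.1169) and Σ D·Y over m':
  (+0.0003-0.0010i)·(-0.2318-0.0865i)  (+0.0032+0.0093i)·(+0.2700-0.2831i)  (-0.0456-0.0326i)·(+0.0503+0.1176i)  (+0.2166+0.0012i)·(+0.3095+0.0000i)  (-0.4455+0.3113i)·(-0.0503+0.1176i)  (+0.2242-0.6225i)·(+0.2700+0.2831i)  (-0.1240-0.4486i)·(+0.2318-0.0865i)
Y_3^-2(R⁻¹ n̂) = +0.226969-0.270785i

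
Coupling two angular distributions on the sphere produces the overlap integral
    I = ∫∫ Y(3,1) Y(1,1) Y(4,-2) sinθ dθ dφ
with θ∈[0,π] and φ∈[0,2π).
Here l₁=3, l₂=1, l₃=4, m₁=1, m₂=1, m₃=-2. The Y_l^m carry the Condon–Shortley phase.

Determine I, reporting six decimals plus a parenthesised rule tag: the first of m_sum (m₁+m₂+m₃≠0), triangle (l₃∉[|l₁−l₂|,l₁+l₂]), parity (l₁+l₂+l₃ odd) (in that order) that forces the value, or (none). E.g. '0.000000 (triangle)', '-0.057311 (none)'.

Checks pass: Σm=0; 8 even; l₃=4∈[2,4].
(2·3+1)(2·1+1)(2·4+1) = 189
Δ: 0! 6! 2! / 9! → 1/252
sum: t=0:+1/36 = 1/36
3j²(3 1 4; 0 0 0) = Δ·Π!·Σ² = 4/63  (sign +1)
sum: t=0:+1/96 = 1/96
3j²(3 1 4; 1 1 -2) = Δ·Π!·Σ² = 5/84  (sign +1)
combine: 4πI² = 189·4/63·5/84 = 5/7
take √, sign +1: I = 0.23841361
No selection rule forces the value: the integral is nonzero (none).

0.238414 (none)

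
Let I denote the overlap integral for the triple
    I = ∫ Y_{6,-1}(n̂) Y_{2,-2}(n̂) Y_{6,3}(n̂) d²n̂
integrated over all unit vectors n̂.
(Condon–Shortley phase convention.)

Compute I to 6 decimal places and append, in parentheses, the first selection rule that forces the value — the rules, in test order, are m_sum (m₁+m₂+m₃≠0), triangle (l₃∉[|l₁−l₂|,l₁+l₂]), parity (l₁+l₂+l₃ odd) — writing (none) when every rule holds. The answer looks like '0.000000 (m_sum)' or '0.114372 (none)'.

0.177674 (none)

Rules hold: Σm=0, L=14 even, 4≤6≤8.
N = 13·5·13 = 845
Δ = 2!·10!·2!/15! = 1/90090
Racah Σ t=0..2: t=0:+1/69120 t=1:−1/14400 t=2:+1/69120 = -7/172800
⇒ 3j(6 2 6; 0 0 0)² = 14/715, sgn -1
Racah Σ t=0..0: t=0:+1/120960 = 1/120960
⇒ 3j(6 2 6; -1 -2 3)² = 24/1001, sgn -1
4πI² = N·(3j₀)²·(3jₘ)² = 48/121
I = +1·√(0.396694/4π) = 0.17767364
No selection rule forces the value: the integral is nonzero (none).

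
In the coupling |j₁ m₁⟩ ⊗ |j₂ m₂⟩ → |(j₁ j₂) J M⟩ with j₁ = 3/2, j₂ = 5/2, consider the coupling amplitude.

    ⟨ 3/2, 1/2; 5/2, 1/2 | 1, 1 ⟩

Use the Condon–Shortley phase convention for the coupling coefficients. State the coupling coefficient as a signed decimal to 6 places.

-0.387298

√[3·3!0!2!/6! · 2!1!3!2!2!0!] = √(12/5)
  +(−1)^1/∏(1,2,0,2,0,0)! = -1/4  (running -1/4)
⟨..|..⟩ = √(12/5)·(-1/4) = -0.387298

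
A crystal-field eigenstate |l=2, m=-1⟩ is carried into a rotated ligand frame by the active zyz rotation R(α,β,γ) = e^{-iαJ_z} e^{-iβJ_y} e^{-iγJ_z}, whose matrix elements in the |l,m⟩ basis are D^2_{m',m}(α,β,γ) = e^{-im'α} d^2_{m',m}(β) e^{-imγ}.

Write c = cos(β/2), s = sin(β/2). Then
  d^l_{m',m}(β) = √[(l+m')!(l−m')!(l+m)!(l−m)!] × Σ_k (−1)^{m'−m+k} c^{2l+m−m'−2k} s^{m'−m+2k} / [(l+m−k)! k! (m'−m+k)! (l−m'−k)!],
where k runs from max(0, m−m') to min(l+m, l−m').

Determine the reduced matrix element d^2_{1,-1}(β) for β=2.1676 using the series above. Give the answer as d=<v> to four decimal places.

d=-0.0968

d^2_{1,-1}(β=2.1676) via the finite sum:
With c≡cos(β/2)=0.467974 and s≡sin(β/2)=0.883742, N=[6·1·1·6]^{1/2}=6.000000
k: max(0,(-1)−(1))=0 … min(2+(-1),2−(1))=1
  k=0: (−1)^2·6.0000/(2)·0.4680^2·0.8837^2 = +0.513116
  k=1: (−1)^3·6.0000/(6)·0.4680^0·0.8837^4 = -0.609962
d^2_{1,-1}(2.1676) = +0.513116 -0.609962 = -0.096847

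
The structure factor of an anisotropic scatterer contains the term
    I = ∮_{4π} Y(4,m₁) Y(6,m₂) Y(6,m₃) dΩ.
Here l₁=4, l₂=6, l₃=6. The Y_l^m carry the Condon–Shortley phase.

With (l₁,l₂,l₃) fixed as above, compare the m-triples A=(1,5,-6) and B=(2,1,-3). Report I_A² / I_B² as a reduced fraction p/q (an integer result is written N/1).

Same 4,6,6: normalisation and zero-m 3j drop out of the ratio.
A: Δ: 4! 4! 8! / 17! → 1/15315300; sum: t=3:−1/5806080 = -1/5806080; 3j²(4 6 6; 1 5 -6) = Δ·Π!·Σ² = 165/6188  (sign -1)
B: Δ: 4! 4! 8! / 17! → 1/15315300; sum: t=0:+1/483840 t=1:−1/51840 t=2:+1/69120 = -1/362880; 3j²(4 6 6; 2 1 -3) = Δ·Π!·Σ² = 16/17017  (sign +1)
I_A²/I_B² = (165/6188)/(16/17017) = 1815/64

1815/64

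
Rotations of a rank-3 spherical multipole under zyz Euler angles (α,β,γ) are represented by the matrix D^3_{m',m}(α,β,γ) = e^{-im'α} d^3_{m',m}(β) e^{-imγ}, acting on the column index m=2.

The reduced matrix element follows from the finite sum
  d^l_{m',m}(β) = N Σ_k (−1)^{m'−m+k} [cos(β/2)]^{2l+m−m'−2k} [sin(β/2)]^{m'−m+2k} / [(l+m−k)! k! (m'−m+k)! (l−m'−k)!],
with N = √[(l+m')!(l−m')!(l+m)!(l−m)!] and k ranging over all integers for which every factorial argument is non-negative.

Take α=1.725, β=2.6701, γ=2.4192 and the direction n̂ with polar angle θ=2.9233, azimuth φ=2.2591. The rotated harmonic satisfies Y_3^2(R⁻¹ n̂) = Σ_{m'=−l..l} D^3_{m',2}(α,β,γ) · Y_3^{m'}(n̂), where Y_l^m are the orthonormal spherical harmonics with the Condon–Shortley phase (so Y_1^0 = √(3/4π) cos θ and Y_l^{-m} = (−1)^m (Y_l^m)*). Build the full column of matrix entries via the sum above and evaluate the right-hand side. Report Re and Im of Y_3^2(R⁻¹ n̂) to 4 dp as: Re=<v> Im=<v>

Need the full column D^3_{m',2} for m'=−3..3 at α=1.7250, β=2.6701, γ=2.4192.
cos(β/2)=0.233569, sin(β/2)=0.972340
d^3_{-3,2}: single k=5 term ⇒ +0.497258;  D = +0.469353+0.164234i
d^3_{-2,2}: k∈[4..5] ⇒ +0.243822 -0.845103 = -0.601281;  D = -0.109064+0.591307i
d^3_{-1,2}: k∈[3..4] ⇒ +0.074085 -0.641957 = -0.567872;  D = +0.567647+0.016008i
d^3_{0,2}: k∈[2..3] ⇒ +0.015412 -0.267093 = -0.251682;  D = -0.031631-0.249686i
d^3_{1,2}: k∈[1..2] ⇒ +0.002137 -0.074085 = -0.071947;  D = -0.069141+0.019898i
d^3_{2,2}: k∈[0..1] ⇒ +0.000162 -0.014069 = -0.013907;  D = +0.005853+0.012615i
d^3_{3,2}: single k=0 term ⇒ -0.001656;  D = +0.001377-0.000919i
Y_3^{m'}(θ=2.9233,φ=2.2591) and Σ D·Y over m':
  (+0.4694+0.1642i)·(+0.0037-0.0020i)  (-0.1091+0.5913i)·(+0.0090-0.0459i)  (+0.5676+0.0160i)·(-0.1674-0.2035i)  (-0.0316-0.2497i)·(-0.6432+0.0000i)  (-0.0691+0.0199i)·(+0.1674-0.2035i)  (+0.0059+0.0126i)·(+0.0090+0.0459i)  (+0.0014-0.0009i)·(-0.0037-0.0020i)
Y_3^2(R⁻¹ n̂) = -0.051239+0.070185i

Re=-0.0512 Im=0.0702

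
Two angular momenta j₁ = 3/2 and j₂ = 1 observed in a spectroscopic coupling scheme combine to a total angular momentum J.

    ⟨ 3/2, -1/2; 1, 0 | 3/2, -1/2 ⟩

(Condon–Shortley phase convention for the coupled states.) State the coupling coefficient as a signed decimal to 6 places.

-0.258199  (= −√(1/15))

√[4·1!2!1!/5! · 1!2!1!1!1!2!] = √(4/15)
  +(−1)^0/∏(0,1,2,1,0,0)! = 1/2  (running 1/2)
  +(−1)^1/∏(1,0,1,0,1,1)! = -1  (running -1/2)
⟨..|..⟩ = √(4/15)·(-1/2) = -0.258199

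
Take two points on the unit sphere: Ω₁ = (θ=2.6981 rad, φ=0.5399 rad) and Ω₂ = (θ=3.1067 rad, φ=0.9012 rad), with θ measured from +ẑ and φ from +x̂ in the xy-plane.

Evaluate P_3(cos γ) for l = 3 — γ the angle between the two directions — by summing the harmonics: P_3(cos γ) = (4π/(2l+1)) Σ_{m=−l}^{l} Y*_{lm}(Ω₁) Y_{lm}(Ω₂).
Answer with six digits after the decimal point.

0.550852

Expand P_3 via completeness: Σ_{m} conj(Y_{3,m}) at Ω₁ times Y_{3,m} at Ω₂ —
  [-3]  conj(Y_{3,-3})(Ω₁) = -0.001611+0.032924i ; Y_{3,-3}(Ω₂) = -0.000016-0.000008i ; Δ = +0.000000-0.000001i
  [-2]  conj(Y_{3,-2})(Ω₁) = -0.080141-0.149889i ; Y_{3,-2}(Ω₂) = +0.000285+0.001210i ; Δ = +0.000158-0.000140i
  [-1]  conj(Y_{3,-1})(Ω₁) = +0.366293+0.219517i ; Y_{3,-1}(Ω₂) = +0.027948-0.035306i ; Δ = +0.017987-0.006797i
  [+0]  conj(Y_{3,0})(Ω₁) = -0.363832-0.000000i ; Y_{3,0}(Ω₂) = -0.743629+0.000000i ; Δ = +0.270556+0.000000i
  [+1]  conj(Y_{3,1})(Ω₁) = -0.366293+0.219517i ; Y_{3,1}(Ω₂) = -0.027948-0.035306i ; Δ = +0.017987+0.006797i
  [+2]  conj(Y_{3,2})(Ω₁) = -0.080141+0.149889i ; Y_{3,2}(Ω₂) = +0.000285-0.001210i ; Δ = +0.000158+0.000140i
  [+3]  conj(Y_{3,3})(Ω₁) = +0.001611+0.032924i ; Y_{3,3}(Ω₂) = +0.000016-0.000008i ; Δ = +0.000000+0.000001i
Accumulated sum +0.306848-0.000000i; after 4π/(2l+1) scaling, +0.550852-0.000000i ⇒ P_3 = 0.550852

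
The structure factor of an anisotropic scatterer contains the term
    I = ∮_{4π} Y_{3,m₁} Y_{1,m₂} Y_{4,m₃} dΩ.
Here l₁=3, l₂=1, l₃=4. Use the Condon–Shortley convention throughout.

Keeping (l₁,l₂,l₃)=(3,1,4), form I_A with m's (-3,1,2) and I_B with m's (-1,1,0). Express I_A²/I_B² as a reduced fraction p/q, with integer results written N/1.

1/6

l's match ⇒ only the (l;m) 3-j factors differ between A and B.
A: triangle coeff Δ(3,1,4) = 1/252; Σ_t [0,0]: t=0:+1/1440 = 1/1440; (3j)²=1/252 [(3 1 4; -3 1 2)], sign=+1
B: triangle coeff Δ(3,1,4) = 1/252; Σ_t [0,0]: t=0:+1/96 = 1/96; (3j)²=1/42 [(3 1 4; -1 1 0)], sign=+1
I_A²/I_B² = (1/252)/(1/42) = 1/6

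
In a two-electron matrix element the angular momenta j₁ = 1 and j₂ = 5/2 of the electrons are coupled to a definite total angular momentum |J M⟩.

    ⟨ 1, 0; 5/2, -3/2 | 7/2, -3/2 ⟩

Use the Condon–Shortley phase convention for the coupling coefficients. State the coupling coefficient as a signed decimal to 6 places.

√[8·0!2!5!/8! · 1!1!1!4!2!5!] = √(1920/7)
  +(−1)^0/∏(0,0,1,1,1,4)! = 1/24  (running 1/24)
⟨..|..⟩ = √(1920/7)·(1/24) = +0.690066

+√(10/21) = +0.690066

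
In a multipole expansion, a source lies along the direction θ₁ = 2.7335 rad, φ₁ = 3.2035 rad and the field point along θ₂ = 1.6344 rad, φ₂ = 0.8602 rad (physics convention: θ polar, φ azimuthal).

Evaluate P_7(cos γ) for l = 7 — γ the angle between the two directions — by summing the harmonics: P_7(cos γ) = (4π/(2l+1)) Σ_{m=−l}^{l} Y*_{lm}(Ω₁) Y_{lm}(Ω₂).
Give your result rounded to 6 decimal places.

Term-by-term m-sum for l=7 (normalisation 4π/15 = 0.837758):
  [-7]  conj(Y_{7,-7})(Ω₁) = (-0.000704, -0.000326) ; Y_{7,-7}(Ω₂) = (0.476208, 0.127592) ; Δ = (-0.000294, -0.000245)
  [-6]  conj(Y_{7,-6})(Ω₁) = (-0.006252, -0.002435) ; Y_{7,-6}(Ω₂) = (-0.050976, -0.105850) ; Δ = (0.000061, 0.000786)
  [-5]  conj(Y_{7,-5})(Ω₁) = (-0.034241, -0.010951) ; Y_{7,-5}(Ω₂) = (0.137622, -0.315443) ; Δ = (-0.008167, 0.009294)
  [-4]  conj(Y_{7,-4})(Ω₁) = (-0.128824, -0.032569) ; Y_{7,-4}(Ω₂) = (-0.130316, 0.040198) ; Δ = (0.018097, -0.000934)
  [-3]  conj(Y_{7,-3})(Ω₁) = (-0.332316, -0.062438) ; Y_{7,-3}(Ω₂) = (-0.254718, -0.160048) ; Δ = (0.074654, 0.069090)
  [-2]  conj(Y_{7,-2})(Ω₁) = (-0.534814, -0.066558) ; Y_{7,-2}(Ω₂) = (0.021491, 0.142578) ; Δ = (-0.002004, -0.077683)
  [-1]  conj(Y_{7,-1})(Ω₁) = (-0.352461, -0.021848) ; Y_{7,-1}(Ω₂) = (-0.185557, 0.215622) ; Δ = (0.070113, -0.071944)
  [+0]  conj(Y_{7,0})(Ω₁) = (0.310941, -0.000000) ; Y_{7,0}(Ω₂) = (0.146433, 0.000000) ; Δ = (0.045532, 0.000000)
  [+1]  conj(Y_{7,1})(Ω₁) = (0.352461, -0.021848) ; Y_{7,1}(Ω₂) = (0.185557, 0.215622) ; Δ = (0.070113, 0.071944)
  [+2]  conj(Y_{7,2})(Ω₁) = (-0.534814, 0.066558) ; Y_{7,2}(Ω₂) = (0.021491, -0.142578) ; Δ = (-0.002004, 0.077683)
  [+3]  conj(Y_{7,3})(Ω₁) = (0.332316, -0.062438) ; Y_{7,3}(Ω₂) = (0.254718, -0.160048) ; Δ = (0.074654, -0.069090)
  [+4]  conj(Y_{7,4})(Ω₁) = (-0.128824, 0.032569) ; Y_{7,4}(Ω₂) = (-0.130316, -0.040198) ; Δ = (0.018097, 0.000934)
  [+5]  conj(Y_{7,5})(Ω₁) = (0.034241, -0.010951) ; Y_{7,5}(Ω₂) = (-0.137622, -0.315443) ; Δ = (-0.008167, -0.009294)
  [+6]  conj(Y_{7,6})(Ω₁) = (-0.006252, 0.002435) ; Y_{7,6}(Ω₂) = (-0.050976, 0.105850) ; Δ = (0.000061, -0.000786)
  [+7]  conj(Y_{7,7})(Ω₁) = (0.000704, -0.000326) ; Y_{7,7}(Ω₂) = (-0.476208, 0.127592) ; Δ = (-0.000294, 0.000245)
Accumulated sum (0.350452, -0.000000); after 4π/(2l+1) scaling, (0.293594, -0.000000) ⇒ P_7 = 0.293594

0.293594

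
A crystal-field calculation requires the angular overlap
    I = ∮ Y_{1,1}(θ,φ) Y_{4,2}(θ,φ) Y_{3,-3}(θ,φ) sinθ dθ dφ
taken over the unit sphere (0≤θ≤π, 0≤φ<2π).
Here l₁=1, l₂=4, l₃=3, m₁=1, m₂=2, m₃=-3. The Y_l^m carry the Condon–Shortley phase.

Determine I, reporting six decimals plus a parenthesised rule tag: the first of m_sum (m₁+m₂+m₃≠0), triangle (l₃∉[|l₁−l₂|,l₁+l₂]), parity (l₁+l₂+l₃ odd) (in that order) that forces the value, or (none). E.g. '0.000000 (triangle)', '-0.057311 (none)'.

0.061558 (none)

Checks pass: Σm=0; 8 even; l₃=3∈[3,5].
(2·1+1)(2·4+1)(2·3+1) = 189
Δ: 2! 0! 6! / 9! → 1/252
sum: t=1:−1/36 = -1/36
3j²(1 4 3; 0 0 0) = Δ·Π!·Σ² = 4/63  (sign +1)
sum: t=0:+1/1440 = 1/1440
3j²(1 4 3; 1 2 -3) = Δ·Π!·Σ² = 1/252  (sign +1)
combine: 4πI² = 189·4/63·1/252 = 1/21
take √, sign +1: I = 0.06155813
No selection rule forces the value: the integral is nonzero (none).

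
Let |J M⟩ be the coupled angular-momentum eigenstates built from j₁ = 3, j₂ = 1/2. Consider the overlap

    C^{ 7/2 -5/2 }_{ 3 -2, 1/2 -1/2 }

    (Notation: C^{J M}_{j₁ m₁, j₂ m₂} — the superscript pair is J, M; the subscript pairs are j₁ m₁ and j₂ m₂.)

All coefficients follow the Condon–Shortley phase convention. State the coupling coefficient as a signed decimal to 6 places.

j₁+j₂−J=0  J+j₁−j₂=6  J−j₁+j₂=1  j₁+j₂+J+1=8
(j₁±m₁, j₂±m₂, J±M) = (1,5,0,1,1,6)
P² = 86400/7
sum k=0..0:
  [0] +1/120 = 1/120
S = 1/120
C² = P²·S² = 6/7 ; C = +0.925820

+√(6/7) = +0.925820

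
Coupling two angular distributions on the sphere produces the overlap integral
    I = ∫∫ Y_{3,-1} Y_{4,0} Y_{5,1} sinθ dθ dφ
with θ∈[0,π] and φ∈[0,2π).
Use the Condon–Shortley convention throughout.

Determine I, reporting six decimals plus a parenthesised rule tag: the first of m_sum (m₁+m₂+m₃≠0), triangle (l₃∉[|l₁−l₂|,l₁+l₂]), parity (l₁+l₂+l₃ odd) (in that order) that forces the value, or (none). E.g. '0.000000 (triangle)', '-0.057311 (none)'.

Rules hold: Σm=0, L=12 even, 1≤5≤7.
N = 7·9·11 = 693
Δ = 2!·4!·6!/13! = 1/180180
Racah Σ t=0..2: t=0:+1/576 t=1:−1/144 t=2:+1/576 = -1/288
⇒ 3j(3 4 5; 0 0 0)² = 20/1001, sgn +1
Racah Σ t=0..2: t=0:+1/2304 t=1:−1/216 t=2:+1/384 = -11/6912
⇒ 3j(3 4 5; -1 0 1)² = 11/1638, sgn -1
4πI² = N·(3j₀)²·(3jₘ)² = 110/1183
I = -1·√(0.0929839/4π) = -0.08601992
No selection rule forces the value: the integral is nonzero (none).

-0.086020 (none)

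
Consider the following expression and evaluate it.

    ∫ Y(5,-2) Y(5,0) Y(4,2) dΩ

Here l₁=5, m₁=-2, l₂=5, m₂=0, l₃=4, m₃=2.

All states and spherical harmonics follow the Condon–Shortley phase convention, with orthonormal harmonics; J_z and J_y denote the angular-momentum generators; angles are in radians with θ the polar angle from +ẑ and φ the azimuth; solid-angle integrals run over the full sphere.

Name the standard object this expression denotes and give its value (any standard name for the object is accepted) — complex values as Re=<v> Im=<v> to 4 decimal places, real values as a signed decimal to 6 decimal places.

Gaunt coefficient, -0.099440

This is a Gaunt coefficient — the integral of a triple product of spherical harmonics over the sphere.
m-sum 0 ✓  L=14 even ✓  0≤4≤10 ✓
Π(2lᵢ+1) = 11×11×9 = 1089
triangle coeff Δ(5,5,4) = 1/3153150
Σ_t [1,5]: t=1:−1/69120 t=2:+1/1728 t=3:−1/576 t=4:+1/1728 t=5:−1/69120 = -7/11520
(3j)²=2/143 [(5 5 4; 0 0 0)], sign=-1
Σ_t [3,5]: t=3:−1/3456 t=4:+1/1728 t=5:−1/11520 = 7/34560
(3j)²=7/858 [(5 5 4; -2 0 2)], sign=+1
⇒ 4πI² = 21/169
I = (-1)√(21/169/(4π)) = -0.09944006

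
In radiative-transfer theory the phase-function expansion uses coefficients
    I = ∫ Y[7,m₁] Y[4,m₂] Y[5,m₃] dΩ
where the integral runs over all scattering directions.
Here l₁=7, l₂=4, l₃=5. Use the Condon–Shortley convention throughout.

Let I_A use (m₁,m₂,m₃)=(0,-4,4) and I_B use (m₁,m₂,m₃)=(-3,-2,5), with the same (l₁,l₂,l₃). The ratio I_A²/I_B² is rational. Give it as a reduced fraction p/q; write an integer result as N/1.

l's match ⇒ only the (l;m) 3-j factors differ between A and B.
A: triangle coeff Δ(7,4,5) = 1/6126120; Σ_t [0,0]: t=0:+1/7257600 = 1/7257600; (3j)²=14/12155 [(7 4 5; 0 -4 4)], sign=-1
B: triangle coeff Δ(7,4,5) = 1/6126120; Σ_t [2,2]: t=2:+1/3870720 = 1/3870720; (3j)²=675/136136 [(7 4 5; -3 -2 5)], sign=+1
I_A²/I_B² = (14/12155)/(675/136136) = 784/3375

784/3375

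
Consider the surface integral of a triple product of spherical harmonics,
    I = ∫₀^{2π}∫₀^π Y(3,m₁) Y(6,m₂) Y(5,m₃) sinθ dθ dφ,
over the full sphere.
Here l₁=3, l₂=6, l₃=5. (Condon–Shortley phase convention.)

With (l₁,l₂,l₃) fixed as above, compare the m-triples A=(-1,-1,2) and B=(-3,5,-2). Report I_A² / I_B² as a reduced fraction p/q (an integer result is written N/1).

5/22

Shared (l₁,l₂,l₃)=(3,6,5): N and (l;000)² cancel in I_A²/I_B².
A: Δ = 4!·2!·8!/15! = 1/675675; Racah Σ t=2..4: t=2:+1/5760 t=3:−1/8640 t=4:+1/241920 = 1/16128; ⇒ 3j(3 6 5; -1 -1 2)² = 5/1001, sgn -1
B: Δ = 4!·2!·8!/15! = 1/675675; Racah Σ t=4..4: t=4:+1/241920 = 1/241920; ⇒ 3j(3 6 5; -3 5 -2)² = 2/91, sgn -1
I_A²/I_B² = (5/1001)/(2/91) = 5/22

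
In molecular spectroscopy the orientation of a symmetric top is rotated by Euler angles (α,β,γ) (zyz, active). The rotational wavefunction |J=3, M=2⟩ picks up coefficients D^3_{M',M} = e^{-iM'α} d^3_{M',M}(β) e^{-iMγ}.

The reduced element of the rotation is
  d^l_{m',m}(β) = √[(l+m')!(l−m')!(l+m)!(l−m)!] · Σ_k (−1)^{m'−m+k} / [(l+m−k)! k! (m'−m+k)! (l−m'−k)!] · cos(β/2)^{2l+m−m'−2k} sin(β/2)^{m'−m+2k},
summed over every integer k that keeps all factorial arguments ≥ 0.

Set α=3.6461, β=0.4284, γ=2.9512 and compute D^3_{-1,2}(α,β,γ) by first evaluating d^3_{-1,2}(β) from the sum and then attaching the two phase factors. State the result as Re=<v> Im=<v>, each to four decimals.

Re=-0.0350 Im=-0.0428

First d^3_{-1,2}(β=0.4284), then the phase factors e^{-i(-1)α} and e^{-i(2)γ}:
Half-angle: c=0.977147, s=0.212566. N=√(2·24·120·1)=75.894664
k∈{3,4} keeps every argument non-negative
  k=3: (−1)^0·75.8947/(12)·0.9771^3·0.2126^3 = +0.056675
  k=4: (−1)^1·75.8947/(24)·0.9771^1·0.2126^5 = -0.001341
d^3_{-1,2}(0.4284) = +0.056675 -0.001341 = +0.055334
Attach z-rotation phases: D = e^{-i(-1)(3.6461)}·(+0.055334)·e^{-i(2)(2.9512)} = -0.035030-0.042834i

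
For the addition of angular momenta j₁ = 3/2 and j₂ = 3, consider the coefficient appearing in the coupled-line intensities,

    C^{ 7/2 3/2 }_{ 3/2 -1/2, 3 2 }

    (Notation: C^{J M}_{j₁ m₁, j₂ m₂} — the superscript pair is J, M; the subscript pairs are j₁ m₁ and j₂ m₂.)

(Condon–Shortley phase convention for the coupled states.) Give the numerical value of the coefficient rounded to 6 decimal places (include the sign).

-0.654654

j₁+j₂−J=1  J+j₁−j₂=2  J−j₁+j₂=5  j₁+j₂+J+1=9
(j₁±m₁, j₂±m₂, J±M) = (1,2,5,1,5,2)
P² = 6400/21
sum k=0..1:
  [0] +1/240 = 1/240
  [1] −1/24 = -1/24
S = -3/80
C² = P²·S² = 3/7 ; C = -0.654654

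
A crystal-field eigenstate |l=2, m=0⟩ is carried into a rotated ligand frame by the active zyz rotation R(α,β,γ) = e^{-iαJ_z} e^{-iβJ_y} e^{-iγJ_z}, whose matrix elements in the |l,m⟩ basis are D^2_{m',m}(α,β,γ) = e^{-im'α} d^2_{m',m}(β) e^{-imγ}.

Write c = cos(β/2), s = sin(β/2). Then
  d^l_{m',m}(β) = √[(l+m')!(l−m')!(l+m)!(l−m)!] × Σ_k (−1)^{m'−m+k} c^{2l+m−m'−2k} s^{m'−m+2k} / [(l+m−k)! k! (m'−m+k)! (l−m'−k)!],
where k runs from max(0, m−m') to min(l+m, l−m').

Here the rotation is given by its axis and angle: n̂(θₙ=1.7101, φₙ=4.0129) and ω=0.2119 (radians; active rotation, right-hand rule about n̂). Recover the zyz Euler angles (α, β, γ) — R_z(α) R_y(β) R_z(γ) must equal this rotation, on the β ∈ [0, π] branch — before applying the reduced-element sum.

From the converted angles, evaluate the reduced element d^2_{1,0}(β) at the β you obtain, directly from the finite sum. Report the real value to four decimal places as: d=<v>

Axis–angle → zyz. n̂ = (sinθₙcosφₙ, sinθₙsinφₙ, cosθₙ) = (-0.637590, -0.757759, -0.138854), ω = 0.2119.
R = I cosω + sinω [n̂]ₓ + (1−cosω) n̂n̂ᵀ gives
  R = [+0.986726, +0.040010, -0.157390; -0.018397, +0.990476, +0.136450; +0.161350, -0.131743, +0.978064]
β = atan2(√(R₁₃²+R₂₃²), R₃₃) = 0.209840; α = atan2(R₂₃, R₁₃) mod 2π = 2.427338; γ = atan2(R₃₂, −R₃₁) mod 2π = 3.826316
d^2_{1,0}(β=0.2098) via the finite sum:
With c≡cos(β/2)=0.994501 and s≡sin(β/2)=0.104727, N=[6·1·2·2]^{1/2}=4.898979
k∈{0,1} keeps every argument non-negative
  k=0: (−1)^1·4.8990/(2)·0.9945^3·0.1047^1 = -0.252320
  k=1: (−1)^2·4.8990/(2)·0.9945^1·0.1047^3 = +0.002798
d^2_{1,0}(0.2098) = -0.252320 +0.002798 = -0.249522

d=-0.2495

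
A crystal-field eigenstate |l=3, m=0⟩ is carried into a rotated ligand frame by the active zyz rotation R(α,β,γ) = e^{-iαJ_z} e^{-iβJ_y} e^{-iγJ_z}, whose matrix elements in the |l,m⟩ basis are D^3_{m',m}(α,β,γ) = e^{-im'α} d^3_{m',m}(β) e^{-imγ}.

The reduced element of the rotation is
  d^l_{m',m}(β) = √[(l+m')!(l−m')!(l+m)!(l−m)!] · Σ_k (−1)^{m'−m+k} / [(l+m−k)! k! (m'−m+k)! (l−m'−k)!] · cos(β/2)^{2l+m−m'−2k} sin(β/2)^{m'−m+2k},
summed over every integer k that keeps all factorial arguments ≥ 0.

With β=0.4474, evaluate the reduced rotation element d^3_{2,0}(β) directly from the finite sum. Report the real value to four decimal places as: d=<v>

d=0.2311

d^3_{2,0}(β=0.4474) via the finite sum:
Half-angle: c=0.975083, s=0.221839. N=√(120·1·6·6)=65.726707
The bounds max(0,m−m')=0 and min(l+m,l−m')=1 give 2 terms
  k=0: (−1)^2·65.7267/(12)·0.9751^4·0.2218^2 = +0.243671
  k=1: (−1)^3·65.7267/(12)·0.9751^2·0.2218^4 = -0.012612
d^3_{2,0}(0.4474) = +0.243671 -0.012612 = +0.231058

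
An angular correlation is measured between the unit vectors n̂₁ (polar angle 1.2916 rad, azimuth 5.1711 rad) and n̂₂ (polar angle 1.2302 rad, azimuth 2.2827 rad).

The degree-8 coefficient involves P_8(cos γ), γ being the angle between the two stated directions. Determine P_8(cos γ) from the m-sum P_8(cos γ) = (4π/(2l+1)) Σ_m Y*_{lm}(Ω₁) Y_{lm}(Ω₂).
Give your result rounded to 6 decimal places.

0.055701

Addition theorem: P_8(cos γ) = (4π/17) Σ_m Y*_{lm}(Ω₁) Y_{lm}(Ω₂), m = −8…8:
  m=-8: Y*=-0.32461 - 0.18936j  Y=0.26717 + 0.17810j  product -0.05300 - 0.10840j
  m=-7: Y*=0.02988 - 0.42991j  Y=-0.43858 + 0.12182j  product 0.03927 + 0.19219j
  m=-6: Y*=0.03825 - 0.01569j  Y=0.07591 - 0.16084j  product 0.00038 - 0.00734j
  m=-5: Y*=-0.25670 - 0.22640j  Y=-0.10877 - 0.24492j  product -0.02753 + 0.08750j
  m=-4: Y*=0.04521 - 0.16722j  Y=0.27904 + 0.08448j  product 0.02674 - 0.04284j
  m=-3: Y*=-0.26230 + 0.05171j  Y=0.12059 - 0.07643j  product -0.02768 + 0.02628j
  m=-2: Y*=-0.13481 - 0.17609j  Y=-0.04619 + 0.31195j  product 0.06116 - 0.03392j
  m=-1: Y*=-0.10149 + 0.20551j  Y=0.05566 + 0.06450j  product -0.01890 + 0.00489j
  m=+0: Y*=-0.23416 + 0.00000j  Y=-0.31806 + 0.00000j  product 0.07447 + 0.00000j
  m=+1: Y*=0.10149 + 0.20551j  Y=-0.05566 + 0.06450j  product -0.01890 - 0.00489j
  m=+2: Y*=-0.13481 + 0.17609j  Y=-0.04619 - 0.31195j  product 0.06116 + 0.03392j
  m=+3: Y*=0.26230 + 0.05171j  Y=-0.12059 - 0.07643j  product -0.02768 - 0.02628j
  m=+4: Y*=0.04521 + 0.16722j  Y=0.27904 - 0.08448j  product 0.02674 + 0.04284j
  m=+5: Y*=0.25670 - 0.22640j  Y=0.10877 - 0.24492j  product -0.02753 - 0.08750j
  m=+6: Y*=0.03825 + 0.01569j  Y=0.07591 + 0.16084j  product 0.00038 + 0.00734j
  m=+7: Y*=-0.02988 - 0.42991j  Y=0.43858 + 0.12182j  product 0.03927 - 0.19219j
  m=+8: Y*=-0.32461 + 0.18936j  Y=0.26717 - 0.17810j  product -0.05300 + 0.10840j
Accumulated sum 0.07535 + 0.00000j; after 4π/(2l+1) scaling, 0.05570 + 0.00000j ⇒ P_8 = 0.055701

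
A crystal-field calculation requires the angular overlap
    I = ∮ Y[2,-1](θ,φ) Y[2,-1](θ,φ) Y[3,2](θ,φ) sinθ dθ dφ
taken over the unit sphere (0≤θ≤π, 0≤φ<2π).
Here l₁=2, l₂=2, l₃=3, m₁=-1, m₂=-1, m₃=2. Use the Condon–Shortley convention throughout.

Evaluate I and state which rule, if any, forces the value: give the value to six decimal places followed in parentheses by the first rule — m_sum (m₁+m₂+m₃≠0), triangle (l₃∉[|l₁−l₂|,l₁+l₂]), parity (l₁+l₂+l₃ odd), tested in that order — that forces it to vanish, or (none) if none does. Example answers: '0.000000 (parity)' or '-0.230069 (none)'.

0.000000 (parity)

Σlᵢ=7 odd — θ-integrand is odd under cosθ→−cosθ; I=0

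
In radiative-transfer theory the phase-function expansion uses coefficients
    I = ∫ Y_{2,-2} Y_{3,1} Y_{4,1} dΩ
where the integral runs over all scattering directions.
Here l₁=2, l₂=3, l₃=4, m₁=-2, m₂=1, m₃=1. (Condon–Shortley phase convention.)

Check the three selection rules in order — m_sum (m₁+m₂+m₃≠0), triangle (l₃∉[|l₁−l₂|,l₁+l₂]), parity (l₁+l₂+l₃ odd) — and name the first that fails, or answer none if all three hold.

m₁+m₂+m₃ = -2 + 1 + 1 = 0  ✓
triangle: |2−3|=1 ≤ l₃=4 ≤ 2+3=5  ✓
parity: l₁+l₂+l₃ = 9 is odd  ✗

parity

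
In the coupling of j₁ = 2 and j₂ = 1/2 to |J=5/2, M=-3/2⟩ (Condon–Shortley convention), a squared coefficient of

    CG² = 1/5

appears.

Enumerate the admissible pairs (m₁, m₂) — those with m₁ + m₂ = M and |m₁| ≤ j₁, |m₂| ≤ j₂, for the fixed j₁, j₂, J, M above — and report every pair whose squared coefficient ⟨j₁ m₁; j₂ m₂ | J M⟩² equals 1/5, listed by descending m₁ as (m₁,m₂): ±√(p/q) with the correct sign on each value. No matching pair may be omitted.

Admissible pairs with m₁+m₂ = M = -3/2: (-2,1/2), (-1,-1/2)
  (m₁,m₂)=(-1,-1/2): CG² = 4/5, CG = +√(4/5)
  (m₁,m₂)=(-2,1/2): CG² = 1/5, CG = +√(1/5)   ← matches the target
Pairs with CG² = 1/5: (-2,1/2): +√(1/5)

(-2,1/2): +√(1/5)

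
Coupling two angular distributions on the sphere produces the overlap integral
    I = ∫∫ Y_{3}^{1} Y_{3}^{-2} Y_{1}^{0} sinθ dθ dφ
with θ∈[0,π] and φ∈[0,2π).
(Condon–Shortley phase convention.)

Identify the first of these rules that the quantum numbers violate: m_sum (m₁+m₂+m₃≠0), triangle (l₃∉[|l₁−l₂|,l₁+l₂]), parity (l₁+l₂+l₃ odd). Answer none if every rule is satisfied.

m_sum

Σmᵢ = -1  ✗
l₃∈[|l₁−l₂|,l₁+l₂]=[0,6], have l₃=1
Σlᵢ = 7 ⇒ odd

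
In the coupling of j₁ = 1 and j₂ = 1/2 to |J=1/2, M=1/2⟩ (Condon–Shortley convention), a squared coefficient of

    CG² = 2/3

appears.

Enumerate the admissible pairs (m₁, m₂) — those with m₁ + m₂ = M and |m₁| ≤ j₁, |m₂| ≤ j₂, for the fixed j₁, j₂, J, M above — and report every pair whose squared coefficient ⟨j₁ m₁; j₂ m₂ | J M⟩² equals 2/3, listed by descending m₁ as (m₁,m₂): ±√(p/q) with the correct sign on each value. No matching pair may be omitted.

Admissible pairs with m₁+m₂ = M = 1/2: (0,1/2), (1,-1/2)
  (m₁,m₂)=(1,-1/2): CG² = 2/3, CG = +√(2/3)   ← matches the target
  (m₁,m₂)=(0,1/2): CG² = 1/3, CG = −√(1/3)
Pairs with CG² = 2/3: (1,-1/2): +√(2/3)

(1,-1/2): +√(2/3)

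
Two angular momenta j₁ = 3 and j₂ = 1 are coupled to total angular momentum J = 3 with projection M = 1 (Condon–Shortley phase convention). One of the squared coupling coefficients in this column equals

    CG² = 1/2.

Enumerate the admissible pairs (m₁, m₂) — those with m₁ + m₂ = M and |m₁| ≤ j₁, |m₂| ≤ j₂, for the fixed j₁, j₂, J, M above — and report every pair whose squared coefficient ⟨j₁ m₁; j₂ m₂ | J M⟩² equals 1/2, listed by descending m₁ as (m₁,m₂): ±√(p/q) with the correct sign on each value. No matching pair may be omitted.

(0,1): −√(1/2)

Admissible pairs with m₁+m₂ = M = 1: (0,1), (1,0), (2,-1)
  (m₁,m₂)=(2,-1): CG² = 5/12, CG = +√(5/12)
  (m₁,m₂)=(1,0): CG² = 1/12, CG = +√(1/12)
  (m₁,m₂)=(0,1): CG² = 1/2, CG = −√(1/2)   ← matches the target
Pairs with CG² = 1/2: (0,1): −√(1/2)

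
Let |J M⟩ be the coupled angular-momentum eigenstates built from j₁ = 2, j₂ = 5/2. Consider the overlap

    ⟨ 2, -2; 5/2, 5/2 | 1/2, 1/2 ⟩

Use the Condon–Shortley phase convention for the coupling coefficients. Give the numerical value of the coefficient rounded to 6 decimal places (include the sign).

+0.577350  (= +√(1/3))

√[2·4!0!1!/6! · 0!4!5!0!1!0!] = √(192)
  +(−1)^4/∏(4,0,0,1,0,0)! = 1/24  (running 1/24)
⟨..|..⟩ = √(192)·(1/24) = +0.577350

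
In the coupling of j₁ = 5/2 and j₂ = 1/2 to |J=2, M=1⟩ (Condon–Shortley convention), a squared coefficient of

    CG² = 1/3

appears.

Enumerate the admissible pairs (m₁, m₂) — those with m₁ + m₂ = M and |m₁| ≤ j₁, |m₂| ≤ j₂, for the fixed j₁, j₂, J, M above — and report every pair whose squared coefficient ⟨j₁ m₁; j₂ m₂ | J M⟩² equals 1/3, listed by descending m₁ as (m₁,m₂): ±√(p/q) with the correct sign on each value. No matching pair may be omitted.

(1/2,1/2): −√(1/3)

Admissible pairs with m₁+m₂ = M = 1: (1/2,1/2), (3/2,-1/2)
  (m₁,m₂)=(3/2,-1/2): CG² = 2/3, CG = +√(2/3)
  (m₁,m₂)=(1/2,1/2): CG² = 1/3, CG = −√(1/3)   ← matches the target
Pairs with CG² = 1/3: (1/2,1/2): −√(1/3)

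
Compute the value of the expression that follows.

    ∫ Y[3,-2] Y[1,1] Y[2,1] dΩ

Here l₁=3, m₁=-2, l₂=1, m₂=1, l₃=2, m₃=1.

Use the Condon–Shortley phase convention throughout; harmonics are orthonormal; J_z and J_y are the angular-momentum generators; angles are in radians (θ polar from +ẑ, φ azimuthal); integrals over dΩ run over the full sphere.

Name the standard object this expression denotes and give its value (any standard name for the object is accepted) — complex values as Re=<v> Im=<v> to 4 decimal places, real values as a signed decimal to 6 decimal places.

This is a Gaunt coefficient — the integral of a triple product of spherical harmonics over the sphere.
Rules hold: Σm=0, L=6 even, 2≤2≤4.
N = 7·3·5 = 105
Δ = 2!·4!·0!/7! = 1/105
Racah Σ t=1..1: t=1:−1/4 = -1/4
⇒ 3j(3 1 2; 0 0 0)² = 3/35, sgn -1
Racah Σ t=2..2: t=2:+1/12 = 1/12
⇒ 3j(3 1 2; -2 1 1)² = 2/21, sgn -1
4πI² = N·(3j₀)²·(3jₘ)² = 6/7
I = +1·√(0.857143/4π) = 0.26116903

Gaunt coefficient, +0.261169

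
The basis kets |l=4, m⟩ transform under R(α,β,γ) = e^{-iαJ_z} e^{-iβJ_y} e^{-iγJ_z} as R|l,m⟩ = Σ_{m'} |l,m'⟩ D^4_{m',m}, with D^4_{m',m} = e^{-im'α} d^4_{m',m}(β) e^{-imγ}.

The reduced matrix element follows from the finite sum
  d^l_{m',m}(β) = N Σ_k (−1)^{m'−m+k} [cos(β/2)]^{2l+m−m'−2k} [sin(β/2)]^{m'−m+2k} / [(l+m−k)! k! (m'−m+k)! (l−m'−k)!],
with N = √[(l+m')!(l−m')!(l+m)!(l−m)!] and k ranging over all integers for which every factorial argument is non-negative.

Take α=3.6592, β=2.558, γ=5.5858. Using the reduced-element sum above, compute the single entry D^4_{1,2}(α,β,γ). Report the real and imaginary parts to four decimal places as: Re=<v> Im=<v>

D^4_{1,2}(3.6592,2.5580,5.5858) = e^{-i·1·3.6592}·d^4_{1,2}(2.5580)·e^{-i·2·5.5858}. Compute d first:
Half-angle: c=0.287673, s=0.957729. N=√(120·6·720·2)=1018.233765
The bounds max(0,m−m')=1 and min(l+m,l−m')=3 give 3 terms
  k=1: (−1)^0·1018.2338/(240)·0.2877^7·0.9577^1 = +0.000662
  k=2: (−1)^1·1018.2338/(48)·0.2877^5·0.9577^3 = -0.036714
  k=3: (−1)^2·1018.2338/(72)·0.2877^3·0.9577^5 = +0.271285
d^4_{1,2}(2.5580) = +0.000662 -0.036714 +0.271285 = +0.235233
Phases: e^{-i·(1)·3.6592}=-0.869006+0.494802i, e^{-i·(2)·5.5858}=+0.175118+0.984547i ⇒ D=-0.150393-0.180877i

Re=-0.1504 Im=-0.1809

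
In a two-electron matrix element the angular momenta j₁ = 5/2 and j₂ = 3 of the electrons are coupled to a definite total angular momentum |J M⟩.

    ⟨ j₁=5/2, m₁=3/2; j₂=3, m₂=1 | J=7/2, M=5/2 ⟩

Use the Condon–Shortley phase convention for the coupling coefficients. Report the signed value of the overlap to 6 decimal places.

−√(10/63) ≈ -0.398410

j₁+j₂−J=2  J+j₁−j₂=3  J−j₁+j₂=4  j₁+j₂+J+1=10
(j₁±m₁, j₂±m₂, J±M) = (4,1,4,2,6,1)
P² = 18432/35
sum k=0..1:
  [0] +1/96 = 1/96
  [1] −1/36 = -1/36
S = -5/288
C² = P²·S² = 10/63 ; C = -0.398410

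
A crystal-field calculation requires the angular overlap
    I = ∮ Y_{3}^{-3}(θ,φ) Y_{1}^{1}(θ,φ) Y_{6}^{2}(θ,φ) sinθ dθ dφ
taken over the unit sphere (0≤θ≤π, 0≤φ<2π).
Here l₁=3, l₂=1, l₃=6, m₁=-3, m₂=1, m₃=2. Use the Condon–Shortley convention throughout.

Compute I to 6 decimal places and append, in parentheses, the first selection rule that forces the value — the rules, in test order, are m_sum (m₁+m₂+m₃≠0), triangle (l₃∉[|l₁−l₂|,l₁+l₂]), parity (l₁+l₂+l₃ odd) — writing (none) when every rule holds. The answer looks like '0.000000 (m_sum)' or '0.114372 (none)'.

triangle: need 2≤l₃≤4, have 6; I=0

0.000000 (triangle)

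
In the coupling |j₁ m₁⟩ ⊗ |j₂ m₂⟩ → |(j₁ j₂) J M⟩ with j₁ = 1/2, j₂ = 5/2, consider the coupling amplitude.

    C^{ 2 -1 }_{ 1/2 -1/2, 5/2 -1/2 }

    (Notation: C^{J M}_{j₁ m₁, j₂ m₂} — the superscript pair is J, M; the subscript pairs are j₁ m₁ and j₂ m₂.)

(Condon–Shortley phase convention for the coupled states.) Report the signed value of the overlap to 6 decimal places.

-0.577350

√[5·1!0!4!/6! · 0!1!2!3!1!3!] = √(12)
  +(−1)^1/∏(1,0,0,1,0,3)! = -1/6  (running -1/6)
⟨..|..⟩ = √(12)·(-1/6) = -0.577350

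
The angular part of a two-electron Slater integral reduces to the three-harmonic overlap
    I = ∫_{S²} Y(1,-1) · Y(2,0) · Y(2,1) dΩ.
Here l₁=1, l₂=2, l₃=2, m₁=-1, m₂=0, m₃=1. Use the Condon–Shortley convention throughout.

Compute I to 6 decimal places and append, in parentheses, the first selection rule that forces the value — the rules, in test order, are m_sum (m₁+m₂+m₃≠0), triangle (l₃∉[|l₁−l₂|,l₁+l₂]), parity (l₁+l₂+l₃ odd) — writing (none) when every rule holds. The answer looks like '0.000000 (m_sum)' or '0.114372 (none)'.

0.000000 (parity)

L=5 odd ⇒ parity kills the (l;000) factor ⇒ I = 0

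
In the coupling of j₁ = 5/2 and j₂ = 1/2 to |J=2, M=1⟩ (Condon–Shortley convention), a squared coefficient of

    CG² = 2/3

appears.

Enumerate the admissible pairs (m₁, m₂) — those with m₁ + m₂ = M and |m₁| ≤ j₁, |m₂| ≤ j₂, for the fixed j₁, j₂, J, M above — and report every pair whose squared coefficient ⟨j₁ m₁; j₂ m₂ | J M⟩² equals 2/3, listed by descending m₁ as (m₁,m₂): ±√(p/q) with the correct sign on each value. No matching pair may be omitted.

(3/2,-1/2): +√(2/3)

Admissible pairs with m₁+m₂ = M = 1: (1/2,1/2), (3/2,-1/2)
  (m₁,m₂)=(3/2,-1/2): CG² = 2/3, CG = +√(2/3)   ← matches the target
  (m₁,m₂)=(1/2,1/2): CG² = 1/3, CG = −√(1/3)
Pairs with CG² = 2/3: (3/2,-1/2): +√(2/3)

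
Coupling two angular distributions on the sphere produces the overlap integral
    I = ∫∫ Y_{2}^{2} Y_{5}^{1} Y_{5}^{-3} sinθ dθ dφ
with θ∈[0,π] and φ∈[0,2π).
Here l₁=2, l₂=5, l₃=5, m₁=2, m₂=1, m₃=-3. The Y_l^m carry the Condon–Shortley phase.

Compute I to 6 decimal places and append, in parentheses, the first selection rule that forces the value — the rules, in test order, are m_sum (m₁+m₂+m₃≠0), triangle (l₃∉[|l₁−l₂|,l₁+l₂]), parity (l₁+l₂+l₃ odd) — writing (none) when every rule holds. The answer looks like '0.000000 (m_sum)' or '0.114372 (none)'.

0.171169 (none)

Rules hold: Σm=0, L=12 even, 3≤5≤7.
N = 5·11·11 = 605
Δ = 2!·2!·8!/13! = 1/38610
Racah Σ t=0..2: t=0:+1/2880 t=1:−1/576 t=2:+1/2880 = -1/960
⇒ 3j(2 5 5; 0 0 0)² = 10/429, sgn +1
Racah Σ t=0..0: t=0:+1/5760 = 1/5760
⇒ 3j(2 5 5; 2 1 -3)² = 56/2145, sgn +1
4πI² = N·(3j₀)²·(3jₘ)² = 560/1521
I = +1·√(0.368179/4π) = 0.17116875
No selection rule forces the value: the integral is nonzero (none).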